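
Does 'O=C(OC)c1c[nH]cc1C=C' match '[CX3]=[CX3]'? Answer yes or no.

The pattern [CX3]=[CX3] describes a non-aromatic C=C double bond between two sp2 carbons — an alkene.
The molecule carries a vinyl group (-CH=CH2), whose atoms satisfy every constraint of the query, so the pattern matches.

Yes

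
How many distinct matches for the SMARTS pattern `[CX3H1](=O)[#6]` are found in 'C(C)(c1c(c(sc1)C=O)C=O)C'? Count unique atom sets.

2

[CX3H1](=O)[#6] is the SMARTS for an aldehyde: an sp2 carbon with one H, double-bonded to O and single-bonded to carbon.
The molecule carries 2 separate instances of an aldehyde (-CHO) meeting every constraint; each maps to a distinct set of atoms, giving 2 matches.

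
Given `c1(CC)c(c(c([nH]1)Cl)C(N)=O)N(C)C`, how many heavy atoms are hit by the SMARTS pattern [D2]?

2

Check the 14 heavy atoms by environment: 1× n (aromatic, D2) → match; 4× c (aromatic, D3) → no; 1× C (D2) → match; 3× C (D1) → no; 1× N (D3) → no; 1× Cl (D1) → no; 1× C (D3) → no; 1× O (D1) → no; 1× N (D1) → no.
Summing the matching environments: 1 + 1 = 2 matching atoms.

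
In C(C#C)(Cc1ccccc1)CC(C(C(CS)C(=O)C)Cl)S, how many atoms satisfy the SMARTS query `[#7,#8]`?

The query [#7,#8] means: nitrogen or oxygen (comma = OR).
Check the 21 heavy atoms by environment: 11× C → no; 2× S → no; 1× O → match; 1× Cl → no; 6× c (aromatic) → no.
That gives 1 matching atom.

1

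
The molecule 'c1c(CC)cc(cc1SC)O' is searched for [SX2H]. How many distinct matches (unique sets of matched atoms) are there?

0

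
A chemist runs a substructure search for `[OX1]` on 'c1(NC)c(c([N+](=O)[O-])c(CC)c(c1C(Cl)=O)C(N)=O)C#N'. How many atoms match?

4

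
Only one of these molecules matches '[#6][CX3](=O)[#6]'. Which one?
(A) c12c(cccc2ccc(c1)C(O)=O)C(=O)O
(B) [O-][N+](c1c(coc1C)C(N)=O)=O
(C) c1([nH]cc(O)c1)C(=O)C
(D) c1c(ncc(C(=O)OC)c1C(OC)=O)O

C

[#6][CX3](=O)[#6] describes a carbonyl carbon (no H) flanked by two carbons (a ketone).
(A) has a carboxylic acid group (-C(=O)OH) but one neighbour of the carbonyl carbon is O, not C.
(B) has a primary amide (-C(=O)NH2) but one neighbour of the carbonyl carbon is N, not C.
(C) contains an acetyl/ketone group (-C(=O)CH3), which satisfies every atom and bond constraint.
(D) has a methyl-ester group (-C(=O)OCH3) but one neighbour of the carbonyl carbon is O, not C.
So the answer is (C).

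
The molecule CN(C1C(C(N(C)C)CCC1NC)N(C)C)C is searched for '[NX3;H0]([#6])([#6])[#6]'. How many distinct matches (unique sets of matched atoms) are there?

3

[NX3;H0]([#6])([#6])[#6] is the SMARTS for a tertiary amine: a trivalent nitrogen with no H, bonded to three carbons.
The molecule carries 3 separate instances of a dimethylamino group (-N(CH3)2) meeting every constraint; each maps to a distinct set of atoms, giving 3 matches.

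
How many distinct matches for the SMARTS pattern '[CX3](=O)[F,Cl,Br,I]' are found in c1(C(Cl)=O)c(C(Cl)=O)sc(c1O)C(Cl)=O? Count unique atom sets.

3

[CX3](=O)[F,Cl,Br,I] is the SMARTS for an acyl halide: a carbonyl carbon bonded to a halogen.
The molecule carries 3 separate instances of an acyl chloride (-C(=O)Cl) meeting every constraint; each maps to a distinct set of atoms, giving 3 matches.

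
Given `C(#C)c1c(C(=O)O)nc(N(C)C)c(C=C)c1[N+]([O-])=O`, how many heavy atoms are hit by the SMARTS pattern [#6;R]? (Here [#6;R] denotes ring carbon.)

5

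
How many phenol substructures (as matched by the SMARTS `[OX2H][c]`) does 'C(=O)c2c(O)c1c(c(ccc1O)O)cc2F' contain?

[OX2H][c] is the SMARTS for a phenol: a hydroxyl oxygen attached to an aromatic carbon.
The molecule carries 3 separate instances of a hydroxyl group (-OH) meeting every constraint; each maps to a distinct set of atoms, giving 3 matches.

3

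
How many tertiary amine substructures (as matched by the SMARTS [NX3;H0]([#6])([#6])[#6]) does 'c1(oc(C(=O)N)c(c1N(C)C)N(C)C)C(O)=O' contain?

2

[NX3;H0]([#6])([#6])[#6] is the SMARTS for a tertiary amine: a trivalent nitrogen with no H, bonded to three carbons.
The molecule carries 2 separate instances of a dimethylamino group (-N(CH3)2) meeting every constraint; each maps to a distinct set of atoms, giving 2 matches.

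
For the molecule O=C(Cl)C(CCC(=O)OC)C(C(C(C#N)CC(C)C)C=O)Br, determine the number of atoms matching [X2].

The query [X2] means: any atom with exactly two total connections (bonds + H).
Check the 22 heavy atoms by environment: 11× C (X4) → no; 1× Br (X1) → no; 3× C (X3) → no; 3× O (X1) → no; 1× O (X2) → match; 1× C (X2) → match; 1× N (X1) → no; 1× Cl (X1) → no.
Summing the matching environments: 1 + 1 = 2 matching atoms.

2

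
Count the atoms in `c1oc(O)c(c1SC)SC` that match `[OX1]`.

0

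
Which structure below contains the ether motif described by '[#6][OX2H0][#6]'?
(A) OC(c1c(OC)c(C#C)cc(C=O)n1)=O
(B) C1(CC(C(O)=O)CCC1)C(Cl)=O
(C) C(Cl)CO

A

[#6][OX2H0][#6] describes an aliphatic oxygen bridging two carbons with no H on the oxygen (an ether).
(A) contains a methoxy ether (-OCH3), which satisfies every atom and bond constraint.
(B) has a carboxylic acid group (-C(=O)OH) but the -OH oxygen has H1; the =O is OX1, not OX2.
(C) has a hydroxyl group (-OH) but the oxygen has H1, not H0 bridging two carbons.
So the answer is (A).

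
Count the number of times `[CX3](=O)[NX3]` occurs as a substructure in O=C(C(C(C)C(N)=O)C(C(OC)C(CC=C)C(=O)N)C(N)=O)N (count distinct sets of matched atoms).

[CX3](=O)[NX3] is the SMARTS for an amide: a carbonyl carbon bonded to a trivalent nitrogen.
The molecule carries 4 separate instances of a primary amide (-C(=O)NH2) meeting every constraint; each maps to a distinct set of atoms, giving 4 matches.

4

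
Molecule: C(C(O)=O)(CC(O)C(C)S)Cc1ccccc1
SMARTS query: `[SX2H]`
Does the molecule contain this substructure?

The pattern [SX2H] describes an aliphatic sulfur with two connections, one being H — a thiol.
The molecule carries a thiol (-SH), whose atoms satisfy every constraint of the query, so the pattern matches.

Yes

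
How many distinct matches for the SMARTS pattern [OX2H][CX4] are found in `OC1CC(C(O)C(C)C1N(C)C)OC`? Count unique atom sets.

2

[OX2H][CX4] is the SMARTS for an aliphatic alcohol: a hydroxyl oxygen bound to an sp3 (X4) carbon.
The molecule carries 2 separate instances of a hydroxyl group (-OH) meeting every constraint; each maps to a distinct set of atoms, giving 2 matches.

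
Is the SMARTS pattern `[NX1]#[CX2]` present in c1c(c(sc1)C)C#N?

The pattern [NX1]#[CX2] describes a nitrogen triple-bonded to a two-connected carbon — a nitrile.
The molecule carries a nitrile (-C#N), whose atoms satisfy every constraint of the query, so the pattern matches.

Yes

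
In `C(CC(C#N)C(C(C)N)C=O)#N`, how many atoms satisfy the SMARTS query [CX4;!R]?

The query [CX4;!R] means: aliphatic carbon with four total connections, not in a ring.
Check the 12 heavy atoms by environment: 5× C (X4, acyclic) → match; 1× N (X3, acyclic) → no; 2× C (X2, acyclic) → no; 2× N (X1, acyclic) → no; 1× C (X3, acyclic) → no; 1× O (X1, acyclic) → no.
That gives 5 matching atoms.

5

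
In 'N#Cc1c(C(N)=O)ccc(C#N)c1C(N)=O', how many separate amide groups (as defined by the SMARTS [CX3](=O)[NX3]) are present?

2

[CX3](=O)[NX3] is the SMARTS for an amide: a carbonyl carbon bonded to a trivalent nitrogen.
The molecule carries 2 separate instances of a primary amide (-C(=O)NH2) meeting every constraint; each maps to a distinct set of atoms, giving 2 matches.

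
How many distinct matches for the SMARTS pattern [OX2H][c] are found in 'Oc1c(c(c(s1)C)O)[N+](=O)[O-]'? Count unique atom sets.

2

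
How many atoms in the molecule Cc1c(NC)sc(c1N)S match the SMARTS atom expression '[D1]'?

Check the 10 heavy atoms by environment: 1× s (aromatic, D2) → no; 4× c (aromatic, D3) → no; 1× N (D1) → match; 1× S (D1) → match; 1× N (D2) → no; 2× C (D1) → match.
Summing the matching environments: 1 + 1 + 2 = 4 matching atoms.

4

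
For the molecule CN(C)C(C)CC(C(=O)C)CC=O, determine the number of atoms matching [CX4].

The query [CX4] means: C with X4: aliphatic carbon with exactly 4 total connections (bonds + H).
Check the 13 heavy atoms by environment: 8× C (X4) → match; 2× C (X3) → no; 2× O (X1) → no; 1× N (X3) → no.
That gives 8 matching atoms.

8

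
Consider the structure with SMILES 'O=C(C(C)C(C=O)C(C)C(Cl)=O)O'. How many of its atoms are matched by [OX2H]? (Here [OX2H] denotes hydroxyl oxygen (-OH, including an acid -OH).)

The query [OX2H] means: aliphatic oxygen with two connections, one of which is H — an -OH oxygen.
Check the 13 heavy atoms by environment: 2× C (H3, X4) → no; 3× C (H1, X4) → no; 1× C (H1, X3) → no; 3× O (H0, X1) → no; 2× C (H0, X3) → no; 1× Cl (H0, X1) → no; 1× O (H1, X2) → match.
That gives 1 matching atom.

1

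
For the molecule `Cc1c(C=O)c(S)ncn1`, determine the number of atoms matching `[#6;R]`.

4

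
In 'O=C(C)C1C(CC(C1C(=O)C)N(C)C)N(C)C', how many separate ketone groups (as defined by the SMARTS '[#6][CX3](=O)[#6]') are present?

2

[#6][CX3](=O)[#6] is the SMARTS for a ketone: a carbonyl carbon (no H) flanked by two carbons.
The molecule carries 2 separate instances of an acetyl/ketone group (-C(=O)CH3) meeting every constraint; each maps to a distinct set of atoms, giving 2 matches.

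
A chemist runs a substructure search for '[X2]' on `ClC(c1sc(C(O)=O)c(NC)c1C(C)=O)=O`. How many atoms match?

2

Check the 16 heavy atoms by environment: 1× s (aromatic, X2) → match; 4× c (aromatic, X3) → no; 3× C (X3) → no; 3× O (X1) → no; 2× C (X4) → no; 1× N (X3) → no; 1× Cl (X1) → no; 1× O (X2) → match.
Summing the matching environments: 1 + 1 = 2 matching atoms.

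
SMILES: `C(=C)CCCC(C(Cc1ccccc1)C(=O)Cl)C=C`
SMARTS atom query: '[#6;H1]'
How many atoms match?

9

The query [#6;H1] means: any carbon bearing exactly one hydrogen.
Check the 19 heavy atoms by environment: 6× C (H2) → no; 4× C (H1) → match; 1× C (H0) → no; 1× O (H0) → no; 1× Cl (H0) → no; 1× c (aromatic, H0) → no; 5× c (aromatic, H1) → match.
Summing the matching environments: 4 + 5 = 9 matching atoms.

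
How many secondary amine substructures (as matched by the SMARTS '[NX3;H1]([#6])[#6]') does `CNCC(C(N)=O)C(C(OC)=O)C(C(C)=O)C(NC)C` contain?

2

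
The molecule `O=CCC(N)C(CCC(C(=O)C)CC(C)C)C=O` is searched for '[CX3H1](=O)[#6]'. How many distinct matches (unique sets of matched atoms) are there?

2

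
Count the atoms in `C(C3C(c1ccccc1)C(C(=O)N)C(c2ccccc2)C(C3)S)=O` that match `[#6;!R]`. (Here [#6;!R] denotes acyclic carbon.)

The query [#6;!R] means: carbon not in any ring.
Check the 24 heavy atoms by environment: 6× C (in 6-ring) → no; 12× c (aromatic, in 6-ring) → no; 2× C (acyclic) → match; 2× O (acyclic) → no; 1× N (acyclic) → no; 1× S (acyclic) → no.
That gives 2 matching atoms.

2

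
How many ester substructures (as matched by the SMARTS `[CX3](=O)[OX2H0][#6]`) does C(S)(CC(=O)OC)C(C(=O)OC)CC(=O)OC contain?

3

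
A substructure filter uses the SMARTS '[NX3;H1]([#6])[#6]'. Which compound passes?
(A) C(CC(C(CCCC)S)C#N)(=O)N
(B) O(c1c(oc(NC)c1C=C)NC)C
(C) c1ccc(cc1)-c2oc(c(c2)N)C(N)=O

B

[NX3;H1]([#6])[#6] describes a trivalent nitrogen with one H, bonded to two carbons (a secondary amine).
(A) has a primary amide (-C(=O)NH2) but the -C(=O)NH2 nitrogen has H2, not H1.
(B) contains an N-methylamino group (-NHCH3), which satisfies every atom and bond constraint.
(C) has a primary amino group (-NH2) but the nitrogen has H2 and only one carbon neighbour.
So the answer is (B).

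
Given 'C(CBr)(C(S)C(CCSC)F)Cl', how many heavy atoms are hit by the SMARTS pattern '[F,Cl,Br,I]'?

Check the 12 heavy atoms by environment: 7× C → no; 1× Cl → match; 2× S → no; 1× F → match; 1× Br → match.
Summing the matching environments: 1 + 1 + 1 = 3 matching atoms.

3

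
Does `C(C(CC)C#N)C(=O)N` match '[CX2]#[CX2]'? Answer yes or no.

No

The pattern [CX2]#[CX2] describes a carbon-carbon triple bond — an alkyne.
The closest candidate here is a nitrile (-C#N), but the triple bond is C#N, not C#C. No other fragment satisfies the full query, so there is no match.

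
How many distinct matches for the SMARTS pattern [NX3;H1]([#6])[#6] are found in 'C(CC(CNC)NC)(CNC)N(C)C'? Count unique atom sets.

3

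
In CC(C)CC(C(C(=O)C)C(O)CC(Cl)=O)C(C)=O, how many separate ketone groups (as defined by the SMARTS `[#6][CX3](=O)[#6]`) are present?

2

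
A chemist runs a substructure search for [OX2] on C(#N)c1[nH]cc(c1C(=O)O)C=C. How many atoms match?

1

Check the 12 heavy atoms by environment: 1× n (aromatic, X3) → no; 4× c (aromatic, X3) → no; 3× C (X3) → no; 1× O (X1) → no; 1× O (X2) → match; 1× C (X2) → no; 1× N (X1) → no.
That gives 1 matching atom.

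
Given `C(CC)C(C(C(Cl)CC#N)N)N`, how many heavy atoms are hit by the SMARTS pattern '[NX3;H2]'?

Check the 12 heavy atoms by environment: 3× C (H2, X4) → no; 3× C (H1, X4) → no; 2× N (H2, X3) → match; 1× C (H0, X2) → no; 1× N (H0, X1) → no; 1× Cl (H0, X1) → no; 1× C (H3, X4) → no.
That gives 2 matching atoms.

2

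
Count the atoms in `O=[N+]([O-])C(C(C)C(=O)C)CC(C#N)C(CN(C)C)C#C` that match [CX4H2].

2

Check the 20 heavy atoms by environment: 4× C (H3, X4) → no; 4× C (H1, X4) → no; 2× C (H2, X4) → match; 2× C (H0, X2) → no; 1× N (H0, X1) → no; 1× N (charge +1, H0, X3) → no; 1× O (charge -1, H0, X1) → no; 2× O (H0, X1) → no; 1× C (H1, X2) → no; 1× C (H0, X3) → no; 1× N (H0, X3) → no.
That gives 2 matching atoms.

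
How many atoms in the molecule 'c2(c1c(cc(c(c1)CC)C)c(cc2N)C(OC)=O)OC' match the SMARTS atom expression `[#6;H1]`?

Check the 20 heavy atoms by environment: 7× c (aromatic, H0) → no; 3× c (aromatic, H1) → match; 4× C (H3) → no; 1× C (H0) → no; 3× O (H0) → no; 1× N (H2) → no; 1× C (H2) → no.
That gives 3 matching atoms.

3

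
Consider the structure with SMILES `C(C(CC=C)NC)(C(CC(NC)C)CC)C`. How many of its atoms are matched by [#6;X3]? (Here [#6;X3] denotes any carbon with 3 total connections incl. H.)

2

Check the 16 heavy atoms by environment: 12× C (X4) → no; 2× N (X3) → no; 2× C (X3) → match.
That gives 2 matching atoms.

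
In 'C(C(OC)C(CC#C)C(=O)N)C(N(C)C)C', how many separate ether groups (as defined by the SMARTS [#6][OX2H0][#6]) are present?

1

[#6][OX2H0][#6] is the SMARTS for an ether: an aliphatic oxygen bridging two carbons with no H on the oxygen.
Exactly one fragment in the molecule meets all constraints, giving 1 match.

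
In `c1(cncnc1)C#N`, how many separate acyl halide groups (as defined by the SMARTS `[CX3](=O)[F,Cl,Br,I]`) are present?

0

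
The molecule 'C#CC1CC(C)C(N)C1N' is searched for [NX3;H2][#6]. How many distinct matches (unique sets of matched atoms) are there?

[NX3;H2][#6] is the SMARTS for a primary amine: a trivalent nitrogen with two H attached to carbon.
The molecule carries 2 separate instances of a primary amino group (-NH2) meeting every constraint; each maps to a distinct set of atoms, giving 2 matches.

2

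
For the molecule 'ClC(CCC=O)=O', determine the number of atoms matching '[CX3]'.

2

The query [CX3] means: C with X3: aliphatic carbon with exactly 3 total connections.
Check the 7 heavy atoms by environment: 2× C (X4) → no; 2× C (X3) → match; 2× O (X1) → no; 1× Cl (X1) → no.
That gives 2 matching atoms.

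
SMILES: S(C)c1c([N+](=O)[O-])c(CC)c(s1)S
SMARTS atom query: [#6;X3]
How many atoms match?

The query [#6;X3] means: any carbon (aromatic or not) with three total connections.
Check the 13 heavy atoms by environment: 1× s (aromatic, X2) → no; 4× c (aromatic, X3) → match; 2× S (X2) → no; 1× N (charge +1, X3) → no; 1× O (charge -1, X1) → no; 1× O (X1) → no; 3× C (X4) → no.
That gives 4 matching atoms.

4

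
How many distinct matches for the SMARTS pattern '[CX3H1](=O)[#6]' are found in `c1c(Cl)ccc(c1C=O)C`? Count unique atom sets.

1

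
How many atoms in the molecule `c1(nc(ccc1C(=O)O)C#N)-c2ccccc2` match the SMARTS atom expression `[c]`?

The query [c] means: lowercase c matches aromatic carbon only.
Check the 17 heavy atoms by environment: 1× n (aromatic) → no; 11× c (aromatic) → match; 2× C → no; 1× N → no; 2× O → no.
That gives 11 matching atoms.

11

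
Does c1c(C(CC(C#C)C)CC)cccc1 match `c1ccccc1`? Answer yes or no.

Yes

The pattern c1ccccc1 describes six aromatic carbons in a ring — a benzene ring.
The molecule carries a phenyl ring, whose atoms satisfy every constraint of the query, so the pattern matches.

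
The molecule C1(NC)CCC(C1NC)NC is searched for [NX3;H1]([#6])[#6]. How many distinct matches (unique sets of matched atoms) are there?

[NX3;H1]([#6])[#6] is the SMARTS for a secondary amine: a trivalent nitrogen with one H, bonded to two carbons.
The molecule carries 3 separate instances of an N-methylamino group (-NHCH3) meeting every constraint; each maps to a distinct set of atoms, giving 3 matches.

3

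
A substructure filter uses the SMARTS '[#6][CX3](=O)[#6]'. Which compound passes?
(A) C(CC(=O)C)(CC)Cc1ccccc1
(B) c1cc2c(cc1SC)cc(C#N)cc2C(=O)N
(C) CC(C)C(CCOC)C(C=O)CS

A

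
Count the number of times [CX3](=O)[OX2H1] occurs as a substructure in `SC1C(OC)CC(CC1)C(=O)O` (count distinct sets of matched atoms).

1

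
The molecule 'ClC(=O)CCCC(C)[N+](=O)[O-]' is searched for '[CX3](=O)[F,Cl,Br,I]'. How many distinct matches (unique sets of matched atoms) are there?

[CX3](=O)[F,Cl,Br,I] is the SMARTS for an acyl halide: a carbonyl carbon bonded to a halogen.
Exactly one fragment in the molecule meets all constraints, giving 1 match.

1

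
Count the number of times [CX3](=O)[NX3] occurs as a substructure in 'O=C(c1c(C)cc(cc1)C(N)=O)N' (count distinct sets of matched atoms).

2

[CX3](=O)[NX3] is the SMARTS for an amide: a carbonyl carbon bonded to a trivalent nitrogen.
The molecule carries 2 separate instances of a primary amide (-C(=O)NH2) meeting every constraint; each maps to a distinct set of atoms, giving 2 matches.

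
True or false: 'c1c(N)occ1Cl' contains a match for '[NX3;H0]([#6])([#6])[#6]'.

The pattern [NX3;H0]([#6])([#6])[#6] describes a trivalent nitrogen with no H, bonded to three carbons — a tertiary amine.
The closest candidate here is a primary amino group (-NH2), but the nitrogen has H2, not H0 with three carbons. No other fragment satisfies the full query, so there is no match.

False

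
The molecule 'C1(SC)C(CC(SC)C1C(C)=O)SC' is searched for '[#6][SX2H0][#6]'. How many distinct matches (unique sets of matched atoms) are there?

3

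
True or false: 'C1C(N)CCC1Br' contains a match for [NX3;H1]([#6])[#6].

False

The pattern [NX3;H1]([#6])[#6] describes a trivalent nitrogen with one H, bonded to two carbons — a secondary amine.
The closest candidate here is a primary amino group (-NH2), but the nitrogen has H2 and only one carbon neighbour. No other fragment satisfies the full query, so there is no match.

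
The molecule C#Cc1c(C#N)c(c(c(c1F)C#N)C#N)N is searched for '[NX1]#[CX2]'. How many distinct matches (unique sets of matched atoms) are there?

3

[NX1]#[CX2] is the SMARTS for a nitrile: a nitrogen triple-bonded to a two-connected carbon.
The molecule carries 3 separate instances of a nitrile (-C#N) meeting every constraint; each maps to a distinct set of atoms, giving 3 matches.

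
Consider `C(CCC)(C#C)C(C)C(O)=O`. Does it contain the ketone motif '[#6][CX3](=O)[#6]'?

No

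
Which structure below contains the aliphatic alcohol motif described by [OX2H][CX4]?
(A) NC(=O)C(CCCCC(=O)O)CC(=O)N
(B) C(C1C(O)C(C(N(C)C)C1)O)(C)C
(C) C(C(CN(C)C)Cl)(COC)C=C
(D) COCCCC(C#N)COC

B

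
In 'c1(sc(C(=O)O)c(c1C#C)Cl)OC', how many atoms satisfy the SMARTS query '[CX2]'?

2

The query [CX2] means: C with X2: aliphatic carbon with exactly 2 total connections.
Check the 13 heavy atoms by environment: 1× s (aromatic, X2) → no; 4× c (aromatic, X3) → no; 2× O (X2) → no; 1× C (X4) → no; 1× C (X3) → no; 1× O (X1) → no; 2× C (X2) → match; 1× Cl (X1) → no.
That gives 2 matching atoms.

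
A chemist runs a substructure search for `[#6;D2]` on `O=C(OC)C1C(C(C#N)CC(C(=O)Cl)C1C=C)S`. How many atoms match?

3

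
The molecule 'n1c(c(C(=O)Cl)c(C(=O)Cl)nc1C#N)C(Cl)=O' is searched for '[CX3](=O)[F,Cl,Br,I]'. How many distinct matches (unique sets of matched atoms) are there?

3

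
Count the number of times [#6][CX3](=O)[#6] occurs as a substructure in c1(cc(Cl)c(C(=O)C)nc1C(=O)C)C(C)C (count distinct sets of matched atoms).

2

[#6][CX3](=O)[#6] is the SMARTS for a ketone: a carbonyl carbon (no H) flanked by two carbons.
The molecule carries 2 separate instances of an acetyl/ketone group (-C(=O)CH3) meeting every constraint; each maps to a distinct set of atoms, giving 2 matches.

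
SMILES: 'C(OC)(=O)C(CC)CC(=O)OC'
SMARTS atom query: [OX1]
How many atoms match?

2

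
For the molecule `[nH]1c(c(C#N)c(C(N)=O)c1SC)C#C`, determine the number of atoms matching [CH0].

The query [CH0] means: aliphatic carbon with no attached hydrogen.
Check the 14 heavy atoms by environment: 1× n (aromatic, H1) → no; 4× c (aromatic, H0) → no; 1× S (H0) → no; 1× C (H3) → no; 3× C (H0) → match; 1× O (H0) → no; 1× N (H2) → no; 1× C (H1) → no; 1× N (H0) → no.
That gives 3 matching atoms.

3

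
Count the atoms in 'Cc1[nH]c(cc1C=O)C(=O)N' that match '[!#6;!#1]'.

4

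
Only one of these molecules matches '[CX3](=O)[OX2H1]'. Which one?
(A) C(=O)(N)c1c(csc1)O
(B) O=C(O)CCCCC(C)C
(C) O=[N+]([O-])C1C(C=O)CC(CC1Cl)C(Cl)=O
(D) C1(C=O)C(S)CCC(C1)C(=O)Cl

B

[CX3](=O)[OX2H1] describes an sp2 carbon double-bonded to O and single-bonded to an -OH oxygen (a carboxylic acid).
(A) has a primary amide (-C(=O)NH2) but the carbonyl is bonded to N, not to an -OH oxygen.
(B) contains a carboxylic acid group (-C(=O)OH), which satisfies every atom and bond constraint.
(C) has an acyl chloride (-C(=O)Cl) but the carbonyl is bonded to Cl, not to an -OH oxygen.
(D) has an acyl chloride (-C(=O)Cl) but the carbonyl is bonded to Cl, not to an -OH oxygen.
So the answer is (B).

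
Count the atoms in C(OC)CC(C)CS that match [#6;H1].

1

The query [#6;H1] means: any carbon bearing exactly one hydrogen.
Check the 8 heavy atoms by environment: 3× C (H2) → no; 1× C (H1) → match; 1× S (H1) → no; 2× C (H3) → no; 1× O (H0) → no.
That gives 1 matching atom.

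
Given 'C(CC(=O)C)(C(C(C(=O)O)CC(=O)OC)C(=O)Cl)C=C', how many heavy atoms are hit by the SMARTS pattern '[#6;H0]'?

4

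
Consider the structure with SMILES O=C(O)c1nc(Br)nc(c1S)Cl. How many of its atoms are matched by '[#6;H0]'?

5

Check the 12 heavy atoms by environment: 2× n (aromatic, H0) → no; 4× c (aromatic, H0) → match; 1× C (H0) → match; 1× O (H0) → no; 1× O (H1) → no; 1× Cl (H0) → no; 1× S (H1) → no; 1× Br (H0) → no.
Summing the matching environments: 4 + 1 = 5 matching atoms.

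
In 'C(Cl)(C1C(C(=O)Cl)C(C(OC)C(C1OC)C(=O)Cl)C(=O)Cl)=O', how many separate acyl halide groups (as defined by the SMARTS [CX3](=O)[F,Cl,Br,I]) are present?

[CX3](=O)[F,Cl,Br,I] is the SMARTS for an acyl halide: a carbonyl carbon bonded to a halogen.
The molecule carries 4 separate instances of an acyl chloride (-C(=O)Cl) meeting every constraint; each maps to a distinct set of atoms, giving 4 matches.

4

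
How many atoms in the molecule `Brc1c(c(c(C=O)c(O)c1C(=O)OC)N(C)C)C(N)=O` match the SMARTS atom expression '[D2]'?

The query [D2] means: atom with exactly two heavy-atom neighbours.
Check the 20 heavy atoms by environment: 6× c (aromatic, D3) → no; 2× C (D3) → no; 4× O (D1) → no; 1× N (D1) → no; 1× N (D3) → no; 3× C (D1) → no; 1× C (D2) → match; 1× Br (D1) → no; 1× O (D2) → match.
Summing the matching environments: 1 + 1 = 2 matching atoms.

2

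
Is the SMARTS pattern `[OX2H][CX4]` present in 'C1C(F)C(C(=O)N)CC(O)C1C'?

Yes

The pattern [OX2H][CX4] describes a hydroxyl oxygen bound to an sp3 (X4) carbon — an aliphatic alcohol.
The molecule carries a hydroxyl group (-OH), whose atoms satisfy every constraint of the query, so the pattern matches.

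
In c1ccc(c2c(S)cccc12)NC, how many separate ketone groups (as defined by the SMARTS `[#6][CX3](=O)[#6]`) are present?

[#6][CX3](=O)[#6] is the SMARTS for a ketone: a carbonyl carbon (no H) flanked by two carbons.
No fragment in the molecule satisfies every constraint, giving 0 matches.

0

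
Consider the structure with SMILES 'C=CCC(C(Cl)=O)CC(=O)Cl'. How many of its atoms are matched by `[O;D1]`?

2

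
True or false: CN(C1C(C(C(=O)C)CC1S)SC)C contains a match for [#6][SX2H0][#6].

The pattern [#6][SX2H0][#6] describes an aliphatic sulfur bridging two carbons with no H on the sulfur — a thioether.
The molecule carries a methylthio ether (-SCH3), whose atoms satisfy every constraint of the query, so the pattern matches.

True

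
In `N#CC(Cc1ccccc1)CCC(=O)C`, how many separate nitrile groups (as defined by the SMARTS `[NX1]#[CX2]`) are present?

1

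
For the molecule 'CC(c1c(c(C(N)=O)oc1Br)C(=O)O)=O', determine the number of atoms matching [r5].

5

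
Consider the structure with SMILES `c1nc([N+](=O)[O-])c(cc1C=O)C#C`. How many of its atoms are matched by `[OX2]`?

Check the 13 heavy atoms by environment: 1× n (aromatic, X2) → no; 5× c (aromatic, X3) → no; 1× C (X3) → no; 2× O (X1) → no; 1× N (charge +1, X3) → no; 1× O (charge -1, X1) → no; 2× C (X2) → no.
No environment satisfies the query, so 0 matching atoms.

0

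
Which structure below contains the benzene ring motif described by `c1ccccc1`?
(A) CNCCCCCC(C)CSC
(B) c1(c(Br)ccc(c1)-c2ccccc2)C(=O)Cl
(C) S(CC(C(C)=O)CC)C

B

c1ccccc1 describes six aromatic carbons in a ring (a benzene ring).
(A) has a methyl group (-CH3) but no six-membered all-carbon aromatic ring is present.
(B) contains a phenyl ring, which satisfies every atom and bond constraint.
(C) has a methyl group (-CH3) but no six-membered all-carbon aromatic ring is present.
So the answer is (B).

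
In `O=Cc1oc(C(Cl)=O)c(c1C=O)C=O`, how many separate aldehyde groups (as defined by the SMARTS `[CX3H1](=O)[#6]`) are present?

3

[CX3H1](=O)[#6] is the SMARTS for an aldehyde: an sp2 carbon with one H, double-bonded to O and single-bonded to carbon.
The molecule carries 3 separate instances of an aldehyde (-CHO) meeting every constraint; each maps to a distinct set of atoms, giving 3 matches.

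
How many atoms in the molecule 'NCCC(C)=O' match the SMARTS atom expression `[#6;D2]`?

2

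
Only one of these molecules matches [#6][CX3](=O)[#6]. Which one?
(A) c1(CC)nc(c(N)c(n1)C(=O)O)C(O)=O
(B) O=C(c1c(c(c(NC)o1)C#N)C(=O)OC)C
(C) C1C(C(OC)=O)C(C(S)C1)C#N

[#6][CX3](=O)[#6] describes a carbonyl carbon (no H) flanked by two carbons (a ketone).
(A) has a carboxylic acid group (-C(=O)OH) but one neighbour of the carbonyl carbon is O, not C.
(B) contains an acetyl/ketone group (-C(=O)CH3), which satisfies every atom and bond constraint.
(C) has a methyl-ester group (-C(=O)OCH3) but one neighbour of the carbonyl carbon is O, not C.
So the answer is (B).

B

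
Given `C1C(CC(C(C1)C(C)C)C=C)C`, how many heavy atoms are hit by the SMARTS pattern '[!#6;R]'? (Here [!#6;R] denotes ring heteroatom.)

0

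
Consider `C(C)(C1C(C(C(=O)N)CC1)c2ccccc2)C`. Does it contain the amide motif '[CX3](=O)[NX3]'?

The pattern [CX3](=O)[NX3] describes a carbonyl carbon bonded to a trivalent nitrogen — an amide.
The molecule carries a primary amide (-C(=O)NH2), whose atoms satisfy every constraint of the query, so the pattern matches.

Yes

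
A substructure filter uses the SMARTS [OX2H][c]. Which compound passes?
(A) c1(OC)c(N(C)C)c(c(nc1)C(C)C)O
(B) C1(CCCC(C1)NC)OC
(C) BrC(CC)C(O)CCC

A

[OX2H][c] describes a hydroxyl oxygen attached to an aromatic carbon (a phenol).
(A) contains a hydroxyl group (-OH), which satisfies every atom and bond constraint.
(B) has a methoxy ether (-OCH3) but the oxygen has H0, not H1.
(C) has a hydroxyl group (-OH) but the -OH is on an aliphatic carbon, not an aromatic c.
So the answer is (A).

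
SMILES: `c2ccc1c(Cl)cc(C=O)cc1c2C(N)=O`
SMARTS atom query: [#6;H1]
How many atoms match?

6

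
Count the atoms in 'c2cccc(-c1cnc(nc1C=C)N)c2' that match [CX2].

0

Check the 15 heavy atoms by environment: 2× n (aromatic, X2) → no; 10× c (aromatic, X3) → no; 2× C (X3) → no; 1× N (X3) → no.
No environment satisfies the query, so 0 matching atoms.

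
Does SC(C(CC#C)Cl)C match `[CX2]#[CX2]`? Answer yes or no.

Yes

The pattern [CX2]#[CX2] describes a carbon-carbon triple bond — an alkyne.
The molecule carries an ethynyl group (-C#CH), whose atoms satisfy every constraint of the query, so the pattern matches.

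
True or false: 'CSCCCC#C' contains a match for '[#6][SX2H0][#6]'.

The pattern [#6][SX2H0][#6] describes an aliphatic sulfur bridging two carbons with no H on the sulfur — a thioether.
The molecule carries a methylthio ether (-SCH3), whose atoms satisfy every constraint of the query, so the pattern matches.

True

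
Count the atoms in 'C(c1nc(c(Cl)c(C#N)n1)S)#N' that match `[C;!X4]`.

2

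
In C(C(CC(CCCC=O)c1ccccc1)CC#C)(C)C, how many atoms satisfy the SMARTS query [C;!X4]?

Check the 20 heavy atoms by environment: 10× C (X4) → no; 6× c (aromatic, X3) → no; 1× C (X3) → match; 1× O (X1) → no; 2× C (X2) → match.
Summing the matching environments: 1 + 2 = 3 matching atoms.

3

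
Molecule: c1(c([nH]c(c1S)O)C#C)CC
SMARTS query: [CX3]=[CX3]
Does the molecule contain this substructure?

The pattern [CX3]=[CX3] describes a non-aromatic C=C double bond between two sp2 carbons — an alkene.
The closest candidate here is an ethynyl group (-C#CH), but the C-C bond is a triple bond, not a double bond. No other fragment satisfies the full query, so there is no match.

No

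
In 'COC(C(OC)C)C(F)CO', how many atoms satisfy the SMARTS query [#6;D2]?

1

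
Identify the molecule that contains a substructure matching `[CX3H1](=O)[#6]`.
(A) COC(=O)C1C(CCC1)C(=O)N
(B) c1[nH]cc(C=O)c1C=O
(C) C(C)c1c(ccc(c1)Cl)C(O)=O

B

[CX3H1](=O)[#6] describes an sp2 carbon with one H, double-bonded to O and single-bonded to carbon (an aldehyde).
(A) has a methyl-ester group (-C(=O)OCH3) but the carbonyl carbon has H0, not H1.
(B) contains an aldehyde (-CHO), which satisfies every atom and bond constraint.
(C) has a carboxylic acid group (-C(=O)OH) but the carbonyl carbon has H0 and is bonded to O, not H1.
So the answer is (B).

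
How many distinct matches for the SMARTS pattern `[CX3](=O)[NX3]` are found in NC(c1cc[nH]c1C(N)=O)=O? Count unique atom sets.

[CX3](=O)[NX3] is the SMARTS for an amide: a carbonyl carbon bonded to a trivalent nitrogen.
The molecule carries 2 separate instances of a primary amide (-C(=O)NH2) meeting every constraint; each maps to a distinct set of atoms, giving 2 matches.

2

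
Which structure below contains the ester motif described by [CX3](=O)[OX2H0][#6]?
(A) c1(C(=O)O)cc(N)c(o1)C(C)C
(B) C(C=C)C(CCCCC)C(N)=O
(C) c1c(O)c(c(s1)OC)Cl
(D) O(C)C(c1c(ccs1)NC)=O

[CX3](=O)[OX2H0][#6] describes a carbonyl carbon bonded to an oxygen that is itself bonded to carbon (no H on that O) (an ester).
(A) has a carboxylic acid group (-C(=O)OH) but the singly-bonded O carries H (OX2H1, not H0).
(B) has a primary amide (-C(=O)NH2) but the carbonyl is bonded to N, not to an O-C linkage.
(C) has a methoxy ether (-OCH3) but the ether oxygen is not adjacent to a C=O carbon.
(D) contains a methyl-ester group (-C(=O)OCH3), which satisfies every atom and bond constraint.
So the answer is (D).

D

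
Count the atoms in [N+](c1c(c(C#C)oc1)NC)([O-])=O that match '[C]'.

The query [C] means: uppercase C matches aliphatic (non-aromatic) carbon only.
Check the 12 heavy atoms by environment: 1× o (aromatic) → no; 4× c (aromatic) → no; 1× N → no; 3× C → match; 1× N (charge +1) → no; 1× O (charge -1) → no; 1× O → no.
That gives 3 matching atoms.

3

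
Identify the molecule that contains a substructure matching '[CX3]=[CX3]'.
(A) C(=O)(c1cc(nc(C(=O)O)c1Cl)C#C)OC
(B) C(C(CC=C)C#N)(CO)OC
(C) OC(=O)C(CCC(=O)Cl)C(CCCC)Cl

B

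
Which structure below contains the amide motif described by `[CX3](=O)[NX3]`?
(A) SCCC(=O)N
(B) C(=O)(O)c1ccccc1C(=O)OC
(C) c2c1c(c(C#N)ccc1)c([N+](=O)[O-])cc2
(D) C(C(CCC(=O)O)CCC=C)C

[CX3](=O)[NX3] describes a carbonyl carbon bonded to a trivalent nitrogen (an amide).
(A) contains a primary amide (-C(=O)NH2), which satisfies every atom and bond constraint.
(B) has a methyl-ester group (-C(=O)OCH3) but the carbonyl is bonded to O, not to an NX3 nitrogen.
(C) has a nitrile (-C#N) but the nitrile N is NX1 (triple-bonded), not NX3.
(D) has a carboxylic acid group (-C(=O)OH) but the carbonyl is bonded to O, not to an NX3 nitrogen.
So the answer is (A).

A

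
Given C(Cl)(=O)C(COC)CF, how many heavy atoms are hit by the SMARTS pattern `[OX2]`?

1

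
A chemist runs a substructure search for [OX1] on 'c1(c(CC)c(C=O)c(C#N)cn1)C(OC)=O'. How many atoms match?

The query [OX1] means: aliphatic oxygen with one total connection — typically a carbonyl =O or an oxide.
Check the 16 heavy atoms by environment: 1× n (aromatic, X2) → no; 5× c (aromatic, X3) → no; 3× C (X4) → no; 2× C (X3) → no; 2× O (X1) → match; 1× O (X2) → no; 1× C (X2) → no; 1× N (X1) → no.
That gives 2 matching atoms.

2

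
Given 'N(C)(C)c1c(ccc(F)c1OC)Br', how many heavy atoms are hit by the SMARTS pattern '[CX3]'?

0

The query [CX3] means: C with X3: aliphatic carbon with exactly 3 total connections.
Check the 13 heavy atoms by environment: 6× c (aromatic, X3) → no; 1× F (X1) → no; 1× Br (X1) → no; 1× N (X3) → no; 3× C (X4) → no; 1× O (X2) → no.
No environment satisfies the query, so 0 matching atoms.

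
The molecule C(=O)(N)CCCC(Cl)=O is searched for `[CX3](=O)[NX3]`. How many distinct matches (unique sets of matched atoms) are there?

[CX3](=O)[NX3] is the SMARTS for an amide: a carbonyl carbon bonded to a trivalent nitrogen.
Exactly one fragment in the molecule meets all constraints, giving 1 match.

1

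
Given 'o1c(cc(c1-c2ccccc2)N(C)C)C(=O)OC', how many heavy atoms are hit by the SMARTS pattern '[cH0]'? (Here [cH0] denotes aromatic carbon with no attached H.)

4

Check the 18 heavy atoms by environment: 1× o (aromatic, H0) → no; 4× c (aromatic, H0) → match; 6× c (aromatic, H1) → no; 1× N (H0) → no; 3× C (H3) → no; 1× C (H0) → no; 2× O (H0) → no.
That gives 4 matching atoms.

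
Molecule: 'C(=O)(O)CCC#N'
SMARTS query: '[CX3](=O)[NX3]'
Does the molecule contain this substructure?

No

The pattern [CX3](=O)[NX3] describes a carbonyl carbon bonded to a trivalent nitrogen — an amide.
The closest candidate here is a nitrile (-C#N), but the nitrile N is NX1 (triple-bonded), not NX3. No other fragment satisfies the full query, so there is no match.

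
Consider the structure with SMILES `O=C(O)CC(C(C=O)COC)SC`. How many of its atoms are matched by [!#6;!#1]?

The query [!#6;!#1] means: not carbon and not hydrogen — any heteroatom.
Check the 13 heavy atoms by environment: 8× C → no; 4× O → match; 1× S → match.
Summing the matching environments: 4 + 1 = 5 matching atoms.

5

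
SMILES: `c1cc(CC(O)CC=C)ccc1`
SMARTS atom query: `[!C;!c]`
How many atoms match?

1

Check the 12 heavy atoms by environment: 5× C → no; 1× O → match; 6× c (aromatic) → no.
That gives 1 matching atom.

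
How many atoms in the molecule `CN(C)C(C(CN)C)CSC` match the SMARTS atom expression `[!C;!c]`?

3

Check the 11 heavy atoms by environment: 8× C → no; 2× N → match; 1× S → match.
Summing the matching environments: 2 + 1 = 3 matching atoms.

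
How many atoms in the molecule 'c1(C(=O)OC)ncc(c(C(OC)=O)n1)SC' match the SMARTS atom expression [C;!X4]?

The query [C;!X4] means: aliphatic carbon that does not have four total connections.
Check the 16 heavy atoms by environment: 2× n (aromatic, X2) → no; 4× c (aromatic, X3) → no; 1× S (X2) → no; 3× C (X4) → no; 2× C (X3) → match; 2× O (X1) → no; 2× O (X2) → no.
That gives 2 matching atoms.

2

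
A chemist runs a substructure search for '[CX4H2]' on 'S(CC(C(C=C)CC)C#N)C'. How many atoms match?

2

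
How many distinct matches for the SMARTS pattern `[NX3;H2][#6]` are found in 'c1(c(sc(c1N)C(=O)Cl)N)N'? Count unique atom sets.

3

[NX3;H2][#6] is the SMARTS for a primary amine: a trivalent nitrogen with two H attached to carbon.
The molecule carries 3 separate instances of a primary amino group (-NH2) meeting every constraint; each maps to a distinct set of atoms, giving 3 matches.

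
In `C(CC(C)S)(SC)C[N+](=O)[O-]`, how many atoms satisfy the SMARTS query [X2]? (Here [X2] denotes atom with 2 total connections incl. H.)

The query [X2] means: any atom with exactly two total connections (bonds + H).
Check the 11 heavy atoms by environment: 6× C (X4) → no; 2× S (X2) → match; 1× N (charge +1, X3) → no; 1× O (charge -1, X1) → no; 1× O (X1) → no.
That gives 2 matching atoms.

2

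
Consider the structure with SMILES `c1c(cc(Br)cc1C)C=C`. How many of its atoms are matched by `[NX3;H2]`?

0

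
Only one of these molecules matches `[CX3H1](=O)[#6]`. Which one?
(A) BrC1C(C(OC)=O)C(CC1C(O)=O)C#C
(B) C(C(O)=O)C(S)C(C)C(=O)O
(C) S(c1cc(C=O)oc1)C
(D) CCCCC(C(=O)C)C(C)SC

[CX3H1](=O)[#6] describes an sp2 carbon with one H, double-bonded to O and single-bonded to carbon (an aldehyde).
(A) has a carboxylic acid group (-C(=O)OH) but the carbonyl carbon has H0 and is bonded to O, not H1.
(B) has a carboxylic acid group (-C(=O)OH) but the carbonyl carbon has H0 and is bonded to O, not H1.
(C) contains an aldehyde (-CHO), which satisfies every atom and bond constraint.
(D) has an acetyl/ketone group (-C(=O)CH3) but the carbonyl carbon has H0 (two carbon neighbours), not H1.
So the answer is (C).

C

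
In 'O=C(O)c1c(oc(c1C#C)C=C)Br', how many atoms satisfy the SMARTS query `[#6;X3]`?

7

The query [#6;X3] means: any carbon (aromatic or not) with three total connections.
Check the 13 heavy atoms by environment: 1× o (aromatic, X2) → no; 4× c (aromatic, X3) → match; 3× C (X3) → match; 1× O (X1) → no; 1× O (X2) → no; 1× Br (X1) → no; 2× C (X2) → no.
Summing the matching environments: 4 + 3 = 7 matching atoms.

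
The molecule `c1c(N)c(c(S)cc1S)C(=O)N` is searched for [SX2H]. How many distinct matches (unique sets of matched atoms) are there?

2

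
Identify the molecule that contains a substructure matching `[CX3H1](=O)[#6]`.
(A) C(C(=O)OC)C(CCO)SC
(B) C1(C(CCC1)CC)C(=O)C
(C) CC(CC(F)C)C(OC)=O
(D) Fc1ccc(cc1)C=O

[CX3H1](=O)[#6] describes an sp2 carbon with one H, double-bonded to O and single-bonded to carbon (an aldehyde).
(A) has a methyl-ester group (-C(=O)OCH3) but the carbonyl carbon has H0, not H1.
(B) has an acetyl/ketone group (-C(=O)CH3) but the carbonyl carbon has H0 (two carbon neighbours), not H1.
(C) has a methyl-ester group (-C(=O)OCH3) but the carbonyl carbon has H0, not H1.
(D) contains an aldehyde (-CHO), which satisfies every atom and bond constraint.
So the answer is (D).

D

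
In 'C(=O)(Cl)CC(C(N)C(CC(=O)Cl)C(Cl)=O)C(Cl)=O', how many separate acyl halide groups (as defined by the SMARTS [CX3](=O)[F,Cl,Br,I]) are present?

4

[CX3](=O)[F,Cl,Br,I] is the SMARTS for an acyl halide: a carbonyl carbon bonded to a halogen.
The molecule carries 4 separate instances of an acyl chloride (-C(=O)Cl) meeting every constraint; each maps to a distinct set of atoms, giving 4 matches.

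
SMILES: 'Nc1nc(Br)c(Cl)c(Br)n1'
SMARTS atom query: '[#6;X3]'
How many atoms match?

The query [#6;X3] means: any carbon (aromatic or not) with three total connections.
Check the 10 heavy atoms by environment: 2× n (aromatic, X2) → no; 4× c (aromatic, X3) → match; 1× Cl (X1) → no; 2× Br (X1) → no; 1× N (X3) → no.
That gives 4 matching atoms.

4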